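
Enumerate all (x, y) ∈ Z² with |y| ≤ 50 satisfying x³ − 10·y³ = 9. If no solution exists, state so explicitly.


The equation is x³ - 10y³ = 9. For fixed y, x³ = 10·y³ + 9, so a solution requires the RHS to be a perfect cube.
Strategy: iterate y from -50 to 50, compute RHS = 10·y³ + 9, and check whether it is a (positive or negative) perfect cube.
Check small values of y:
  y = 0: RHS = 9 is not a perfect cube.
  y = 1: RHS = 19 is not a perfect cube.
  y = -1: RHS = -1 = (-1)³ ⇒ x = -1 works.
  y = 2: RHS = 89 is not a perfect cube.
  y = -2: RHS = -71 is not a perfect cube.
  y = 3: RHS = 279 is not a perfect cube.
  y = -3: RHS = -261 is not a perfect cube.
Continuing the search up to |y| = 50 finds no further solutions beyond those listed.
Collected solutions: (-1, -1).

Solutions (with |y| ≤ 50): (-1, -1).


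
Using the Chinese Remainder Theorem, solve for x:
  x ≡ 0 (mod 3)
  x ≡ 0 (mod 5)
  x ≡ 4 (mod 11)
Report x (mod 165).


Moduli 3, 5, 11 are pairwise coprime; by CRT there is a unique solution modulo M = 3 · 5 · 11 = 165.
Solve pairwise, accumulating the modulus:
  Start with x ≡ 0 (mod 3).
  Combine with x ≡ 0 (mod 5): since gcd(3, 5) = 1, we get a unique residue mod 15.
    Write x = 0 + 3·t and substitute into x ≡ 0 (mod 5): 3·t ≡ 0 − 0 = 0 (mod 5).
    The inverse of 3 mod 5 is 2 (since 3·2 = 6 = 1·5 + 1), so t ≡ 2·0 = 0 ≡ 0 (mod 5).
    Then x = 0 + 3·0 = 0, valid modulo lcm(3, 5) = 15: x ≡ 0 (mod 15).
  Combine with x ≡ 4 (mod 11): since gcd(15, 11) = 1, we get a unique residue mod 165.
    Write x = 0 + 15·t and substitute into x ≡ 4 (mod 11): 15·t ≡ 4 − 0 = 4 (mod 11).
    Reduce coefficients mod 11: 4·t ≡ 4 (mod 11).
    The inverse of 4 mod 11 is 3 (since 4·3 = 12 = 1·11 + 1), so t ≡ 3·4 = 12 ≡ 1 (mod 11).
    Then x = 0 + 15·1 = 15, valid modulo lcm(15, 11) = 165: x ≡ 15 (mod 165).
Verify: 15 mod 3 = 0 ✓, 15 mod 5 = 0 ✓, 15 mod 11 = 4 ✓.

x ≡ 15 (mod 165).


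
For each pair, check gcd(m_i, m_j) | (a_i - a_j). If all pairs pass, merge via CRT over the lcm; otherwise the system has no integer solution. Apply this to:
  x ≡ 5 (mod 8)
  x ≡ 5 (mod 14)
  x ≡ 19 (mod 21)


Moduli 8, 14, 21 are not pairwise coprime, so CRT works modulo lcm(m_i) when all pairwise compatibility conditions hold.
Pairwise compatibility: gcd(m_i, m_j) must divide a_i - a_j for every pair.
Merge one congruence at a time:
  Start: x ≡ 5 (mod 8).
  Combine with x ≡ 5 (mod 14): gcd(8, 14) = 2; 5 - 5 = 0, which IS divisible by 2, so compatible.
    Write x = 5 + 8·t and substitute into x ≡ 5 (mod 14): 8·t ≡ 5 − 5 = 0 (mod 14).
    Divide the congruence (and modulus) by g = 2: 4·t ≡ 0 (mod 7).
    The inverse of 4 mod 7 is 2 (since 4·2 = 8 = 1·7 + 1), so t ≡ 2·0 = 0 ≡ 0 (mod 7).
    Then x = 5 + 8·0 = 5, valid modulo lcm(8, 14) = 56: x ≡ 5 (mod 56).
  Combine with x ≡ 19 (mod 21): gcd(56, 21) = 7; 19 - 5 = 14, which IS divisible by 7, so compatible.
    Write x = 5 + 56·t and substitute into x ≡ 19 (mod 21): 56·t ≡ 19 − 5 = 14 (mod 21).
    Divide the congruence (and modulus) by g = 7: 8·t ≡ 2 (mod 3).
    Reduce coefficients mod 3: 2·t ≡ 2 (mod 3).
    The inverse of 2 mod 3 is 2 (since 2·2 = 4 = 1·3 + 1), so t ≡ 2·2 = 4 ≡ 1 (mod 3).
    Then x = 5 + 56·1 = 61, valid modulo lcm(56, 21) = 168: x ≡ 61 (mod 168).
Verify: 61 mod 8 = 5, 61 mod 14 = 5, 61 mod 21 = 19.

x ≡ 61 (mod 168).


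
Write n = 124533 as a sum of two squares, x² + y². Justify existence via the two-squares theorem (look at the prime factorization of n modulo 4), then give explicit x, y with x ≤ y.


Step 1: Factor n = 124533 = 3^2 · 101 · 137.
Step 2: Check the mod-4 condition on each prime factor: 3 ≡ 3 (mod 4), exponent 2 (must be even); 101 ≡ 1 (mod 4), exponent 1; 137 ≡ 1 (mod 4), exponent 1.
All primes ≡ 3 (mod 4) appear to even exponent (or don't appear), so by the two-squares theorem n IS expressible as a sum of two squares.
Step 3: Build a representation. Group n = k² · m with k = 3 and m = 101 · 137 = 13837 (a product of primes ≡ 1 (mod 4)); a representation of m scales to one of n via (k·x)² + (k·y)² = k²(x² + y²). Each prime p ≡ 1 (mod 4) is itself a sum of two squares; find a² by testing p − a² for a perfect square:
  101: 101 − 1² = 100 = 10² ⇒ 101 = 1² + 10².
  137: 137 − 1² = 136, 137 − 2² = 133, 137 − 3² = 128, 137 − 4² = 121 = 11² ⇒ 137 = 4² + 11².
  Combine using the Brahmagupta–Fibonacci identity (a² + b²)(c² + d²) = (ac − bd)² + (ad + bc)² = (ac + bd)² + (ad − bc)²:
  101 · 137 = 13837: from (1² + 10²)(4² + 11²), take (1·4 − 10·11, 1·11 + 10·4) = (4 − 110, 11 + 40) = (-106, 51); dropping signs (only squares matter) gives (106, 51); check 106² + 51² = 11236 + 2601 = 13837 ✓.
  Scale by k = 3: (3·106, 3·51) = (318, 153).
Step 4: Order so x ≤ y and verify: 153² + 318² = 23409 + 101124 = 124533 = n. ✓

n = 124533 = 153² + 318² (one valid representation with x ≤ y).


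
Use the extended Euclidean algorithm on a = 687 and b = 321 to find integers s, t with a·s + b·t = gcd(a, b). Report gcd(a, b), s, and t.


Euclidean algorithm on (687, 321) — divide until remainder is 0:
  687 = 2 · 321 + 45
  321 = 7 · 45 + 6
  45 = 7 · 6 + 3
  6 = 2 · 3 + 0
gcd(687, 321) = 3.
Track Bezout coefficients alongside the remainders: start with r₀ = 687 = a·1 + b·0 (s = 1, t = 0) and r₁ = 321 = a·0 + b·1 (s = 0, t = 1); each new remainder r_{k+1} = r_{k-1} − q_k·r_k inherits s_{k+1} = s_{k-1} − q_k·s_k, t_{k+1} = t_{k-1} − q_k·t_k, so r_k = a·s_k + b·t_k at every step:
  q = 2: r = 45, s = 1 − 2·0 = 1, t = 0 − 2·1 = -2  (check: 687·1 + 321·(-2) = 45)
  q = 7: r = 6, s = 0 − 7·1 = -7, t = 1 − 7·(-2) = 15  (check: 687·(-7) + 321·15 = 6)
  q = 7: r = 3, s = 1 − 7·(-7) = 50, t = -2 − 7·15 = -107  (check: 687·50 + 321·(-107) = 3)
The row with r = 3 (the gcd) gives the Bezout coefficients s = 50, t = -107.
Result: 687 · (50) + 321 · (-107) = 3.

gcd(687, 321) = 3; s = 50, t = -107 (check: 687·50 + 321·(-107) = 3).


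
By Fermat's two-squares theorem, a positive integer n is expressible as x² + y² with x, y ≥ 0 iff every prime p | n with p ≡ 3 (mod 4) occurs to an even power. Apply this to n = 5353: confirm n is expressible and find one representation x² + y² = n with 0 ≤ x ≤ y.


Step 1: Factor n = 5353 = 53 · 101.
Step 2: Check the mod-4 condition on each prime factor: 53 ≡ 1 (mod 4), exponent 1; 101 ≡ 1 (mod 4), exponent 1.
All primes ≡ 3 (mod 4) appear to even exponent (or don't appear), so by the two-squares theorem n IS expressible as a sum of two squares.
Step 3: Build a representation. Here n = 53 · 101 is a product of primes ≡ 1 (mod 4). Each prime p ≡ 1 (mod 4) is itself a sum of two squares; find a² by testing p − a² for a perfect square:
  53: 53 − 1² = 52, 53 − 2² = 49 = 7² ⇒ 53 = 2² + 7².
  101: 101 − 1² = 100 = 10² ⇒ 101 = 1² + 10².
  Combine using the Brahmagupta–Fibonacci identity (a² + b²)(c² + d²) = (ac − bd)² + (ad + bc)² = (ac + bd)² + (ad − bc)²:
  53 · 101 = 5353: from (2² + 7²)(1² + 10²), take (2·1 − 7·10, 2·10 + 7·1) = (2 − 70, 20 + 7) = (-68, 27); dropping signs (only squares matter) gives (68, 27); check 68² + 27² = 4624 + 729 = 5353 ✓.
Step 4: Order so x ≤ y and verify: 27² + 68² = 729 + 4624 = 5353 = n. ✓

n = 5353 = 27² + 68² (one valid representation with x ≤ y).


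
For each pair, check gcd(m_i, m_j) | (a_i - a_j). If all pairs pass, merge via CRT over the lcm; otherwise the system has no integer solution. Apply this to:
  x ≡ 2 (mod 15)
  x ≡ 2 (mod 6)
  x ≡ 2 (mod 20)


Moduli 15, 6, 20 are not pairwise coprime, so CRT works modulo lcm(m_i) when all pairwise compatibility conditions hold.
Pairwise compatibility: gcd(m_i, m_j) must divide a_i - a_j for every pair.
Merge one congruence at a time:
  Start: x ≡ 2 (mod 15).
  Combine with x ≡ 2 (mod 6): gcd(15, 6) = 3; 2 - 2 = 0, which IS divisible by 3, so compatible.
    Write x = 2 + 15·t and substitute into x ≡ 2 (mod 6): 15·t ≡ 2 − 2 = 0 (mod 6).
    Divide the congruence (and modulus) by g = 3: 5·t ≡ 0 (mod 2).
    Reduce coefficients mod 2: 1·t ≡ 0 (mod 2).
    So t ≡ 0 (mod 2).
    Then x = 2 + 15·0 = 2, valid modulo lcm(15, 6) = 30: x ≡ 2 (mod 30).
  Combine with x ≡ 2 (mod 20): gcd(30, 20) = 10; 2 - 2 = 0, which IS divisible by 10, so compatible.
    Write x = 2 + 30·t and substitute into x ≡ 2 (mod 20): 30·t ≡ 2 − 2 = 0 (mod 20).
    Divide the congruence (and modulus) by g = 10: 3·t ≡ 0 (mod 2).
    Reduce coefficients mod 2: 1·t ≡ 0 (mod 2).
    So t ≡ 0 (mod 2).
    Then x = 2 + 30·0 = 2, valid modulo lcm(30, 20) = 60: x ≡ 2 (mod 60).
Verify: 2 mod 15 = 2, 2 mod 6 = 2, 2 mod 20 = 2.

x ≡ 2 (mod 60).


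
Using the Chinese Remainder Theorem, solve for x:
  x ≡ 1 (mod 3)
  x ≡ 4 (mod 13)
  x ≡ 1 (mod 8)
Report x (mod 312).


Moduli 3, 13, 8 are pairwise coprime; by CRT there is a unique solution modulo M = 3 · 13 · 8 = 312.
Solve pairwise, accumulating the modulus:
  Start with x ≡ 1 (mod 3).
  Combine with x ≡ 4 (mod 13): since gcd(3, 13) = 1, we get a unique residue mod 39.
    Write x = 1 + 3·t and substitute into x ≡ 4 (mod 13): 3·t ≡ 4 − 1 = 3 (mod 13).
    The inverse of 3 mod 13 is 9 (since 3·9 = 27 = 2·13 + 1), so t ≡ 9·3 = 27 ≡ 1 (mod 13).
    Then x = 1 + 3·1 = 4, valid modulo lcm(3, 13) = 39: x ≡ 4 (mod 39).
  Combine with x ≡ 1 (mod 8): since gcd(39, 8) = 1, we get a unique residue mod 312.
    Write x = 4 + 39·t and substitute into x ≡ 1 (mod 8): 39·t ≡ 1 − 4 = -3 (mod 8).
    Reduce coefficients mod 8: 7·t ≡ 5 (mod 8).
    The inverse of 7 mod 8 is 7 (since 7·7 = 49 = 6·8 + 1), so t ≡ 7·5 = 35 ≡ 3 (mod 8).
    Then x = 4 + 39·3 = 121, valid modulo lcm(39, 8) = 312: x ≡ 121 (mod 312).
Verify: 121 mod 3 = 1 ✓, 121 mod 13 = 4 ✓, 121 mod 8 = 1 ✓.

x ≡ 121 (mod 312).


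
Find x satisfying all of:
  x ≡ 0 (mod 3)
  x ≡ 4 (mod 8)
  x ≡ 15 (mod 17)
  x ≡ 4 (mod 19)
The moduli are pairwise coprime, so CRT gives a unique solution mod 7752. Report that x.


Product of moduli M = 3 · 8 · 17 · 19 = 7752.
Merge one congruence at a time:
  Start: x ≡ 0 (mod 3).
  Combine with x ≡ 4 (mod 8); new modulus lcm = 24.
    Write x = 0 + 3·t and substitute into x ≡ 4 (mod 8): 3·t ≡ 4 − 0 = 4 (mod 8).
    The inverse of 3 mod 8 is 3 (since 3·3 = 9 = 1·8 + 1), so t ≡ 3·4 = 12 ≡ 4 (mod 8).
    Then x = 0 + 3·4 = 12, valid modulo lcm(3, 8) = 24: x ≡ 12 (mod 24).
  Combine with x ≡ 15 (mod 17); new modulus lcm = 408.
    Write x = 12 + 24·t and substitute into x ≡ 15 (mod 17): 24·t ≡ 15 − 12 = 3 (mod 17).
    Reduce coefficients mod 17: 7·t ≡ 3 (mod 17).
    The inverse of 7 mod 17 is 5 (since 7·5 = 35 = 2·17 + 1), so t ≡ 5·3 = 15 ≡ 15 (mod 17).
    Then x = 12 + 24·15 = 372, valid modulo lcm(24, 17) = 408: x ≡ 372 (mod 408).
  Combine with x ≡ 4 (mod 19); new modulus lcm = 7752.
    Write x = 372 + 408·t and substitute into x ≡ 4 (mod 19): 408·t ≡ 4 − 372 = -368 (mod 19).
    Reduce coefficients mod 19: 9·t ≡ 12 (mod 19).
    The inverse of 9 mod 19 is 17 (since 9·17 = 153 = 8·19 + 1), so t ≡ 17·12 = 204 ≡ 14 (mod 19).
    Then x = 372 + 408·14 = 6084, valid modulo lcm(408, 19) = 7752: x ≡ 6084 (mod 7752).
Verify against each original: 6084 mod 3 = 0, 6084 mod 8 = 4, 6084 mod 17 = 15, 6084 mod 19 = 4.

x ≡ 6084 (mod 7752).


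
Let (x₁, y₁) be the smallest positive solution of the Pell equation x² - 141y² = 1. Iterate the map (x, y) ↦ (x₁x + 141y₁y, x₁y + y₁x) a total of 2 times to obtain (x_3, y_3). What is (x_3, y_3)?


Step 1: Find the fundamental solution (x₁, y₁) of x² - 141y² = 1.
  Expand √141 as a continued fraction. a₀ = ⌊√141⌋ = 11; iterate m_{k+1} = d_k·a_k − m_k, d_{k+1} = (141 − m_{k+1}²)/d_k, a_{k+1} = ⌊(a₀ + m_{k+1})/d_{k+1}⌋ (starting m₀ = 0, d₀ = 1), with convergents p_k = a_k·p_{k-1} + p_{k-2}, q_k = a_k·q_{k-1} + q_{k-2} (p₋₁ = 1, q₋₁ = 0):
  k = 0: a₀ = 11; p₀/q₀ = 11/1; p₀² − 141·q₀² = 121 − 141 = -20.
  k = 1: m = 11, d = 20, a = ⌊(11 + 11)/20⌋ = 1; p/q = (1·11 + 1)/(1·1 + 0) = 12/1; p² − 141·q² = 144 − 141 = 3.
  k = 2: m = 9, d = 3, a = ⌊(11 + 9)/3⌋ = 6; p/q = (6·12 + 11)/(6·1 + 1) = 83/7; p² − 141·q² = 6889 − 6909 = -20.
  k = 3: m = 9, d = 20, a = ⌊(11 + 9)/20⌋ = 1; p/q = (1·83 + 12)/(1·7 + 1) = 95/8; p² − 141·q² = 9025 − 9024 = 1.
  The first convergent with p² − 141·q² = 1 gives the fundamental solution (x₁, y₁) = (95, 8).
Step 2: Apply the recurrence (x_{n+1}, y_{n+1}) = (x₁x_n + 141y₁y_n, x₁y_n + y₁x_n) repeatedly.
  From (x_1, y_1) = (95, 8): x_2 = 95·95 + 141·8·8 = 18049; y_2 = 95·8 + 8·95 = 1520.
  From (x_2, y_2) = (18049, 1520): x_3 = 95·18049 + 141·8·1520 = 3429215; y_3 = 95·1520 + 8·18049 = 288792.
Step 3: Verify x_3² - 141·y_3² = 11759515516225 - 11759515516224 = 1 (should be 1). ✓

(x_1, y_1) = (95, 8); (x_3, y_3) = (3429215, 288792).


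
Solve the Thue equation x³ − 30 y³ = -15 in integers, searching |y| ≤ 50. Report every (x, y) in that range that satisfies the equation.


The equation is x³ - 30y³ = -15. For fixed y, x³ = 30·y³ − 15, so a solution requires the RHS to be a perfect cube.
Strategy: iterate y from -50 to 50, compute RHS = 30·y³ − 15, and check whether it is a (positive or negative) perfect cube.
Check small values of y:
  y = 0: RHS = -15 is not a perfect cube.
  y = 1: RHS = 15 is not a perfect cube.
  y = -1: RHS = -45 is not a perfect cube.
  y = 2: RHS = 225 is not a perfect cube.
  y = -2: RHS = -255 is not a perfect cube.
  y = 3: RHS = 795 is not a perfect cube.
  y = -3: RHS = -825 is not a perfect cube.
Continuing the search up to |y| = 50 finds no solutions either.
No (x, y) in the scanned range satisfies the equation.

No integer solutions with |y| ≤ 50.


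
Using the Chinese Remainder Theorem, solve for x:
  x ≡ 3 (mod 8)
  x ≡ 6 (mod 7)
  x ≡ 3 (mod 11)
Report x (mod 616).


Moduli 8, 7, 11 are pairwise coprime; by CRT there is a unique solution modulo M = 8 · 7 · 11 = 616.
Solve pairwise, accumulating the modulus:
  Start with x ≡ 3 (mod 8).
  Combine with x ≡ 6 (mod 7): since gcd(8, 7) = 1, we get a unique residue mod 56.
    Write x = 3 + 8·t and substitute into x ≡ 6 (mod 7): 8·t ≡ 6 − 3 = 3 (mod 7).
    Reduce coefficients mod 7: 1·t ≡ 3 (mod 7).
    So t ≡ 3 (mod 7).
    Then x = 3 + 8·3 = 27, valid modulo lcm(8, 7) = 56: x ≡ 27 (mod 56).
  Combine with x ≡ 3 (mod 11): since gcd(56, 11) = 1, we get a unique residue mod 616.
    Write x = 27 + 56·t and substitute into x ≡ 3 (mod 11): 56·t ≡ 3 − 27 = -24 (mod 11).
    Reduce coefficients mod 11: 1·t ≡ 9 (mod 11).
    So t ≡ 9 (mod 11).
    Then x = 27 + 56·9 = 531, valid modulo lcm(56, 11) = 616: x ≡ 531 (mod 616).
Verify: 531 mod 8 = 3 ✓, 531 mod 7 = 6 ✓, 531 mod 11 = 3 ✓.

x ≡ 531 (mod 616).


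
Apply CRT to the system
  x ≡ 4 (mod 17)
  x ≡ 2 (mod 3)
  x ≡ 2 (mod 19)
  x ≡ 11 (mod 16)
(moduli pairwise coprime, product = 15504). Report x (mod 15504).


Product of moduli M = 17 · 3 · 19 · 16 = 15504.
Merge one congruence at a time:
  Start: x ≡ 4 (mod 17).
  Combine with x ≡ 2 (mod 3); new modulus lcm = 51.
    Write x = 4 + 17·t and substitute into x ≡ 2 (mod 3): 17·t ≡ 2 − 4 = -2 (mod 3).
    Reduce coefficients mod 3: 2·t ≡ 1 (mod 3).
    The inverse of 2 mod 3 is 2 (since 2·2 = 4 = 1·3 + 1), so t ≡ 2·1 = 2 ≡ 2 (mod 3).
    Then x = 4 + 17·2 = 38, valid modulo lcm(17, 3) = 51: x ≡ 38 (mod 51).
  Combine with x ≡ 2 (mod 19); new modulus lcm = 969.
    Write x = 38 + 51·t and substitute into x ≡ 2 (mod 19): 51·t ≡ 2 − 38 = -36 (mod 19).
    Reduce coefficients mod 19: 13·t ≡ 2 (mod 19).
    The inverse of 13 mod 19 is 3 (since 13·3 = 39 = 2·19 + 1), so t ≡ 3·2 = 6 ≡ 6 (mod 19).
    Then x = 38 + 51·6 = 344, valid modulo lcm(51, 19) = 969: x ≡ 344 (mod 969).
  Combine with x ≡ 11 (mod 16); new modulus lcm = 15504.
    Write x = 344 + 969·t and substitute into x ≡ 11 (mod 16): 969·t ≡ 11 − 344 = -333 (mod 16).
    Reduce coefficients mod 16: 9·t ≡ 3 (mod 16).
    The inverse of 9 mod 16 is 9 (since 9·9 = 81 = 5·16 + 1), so t ≡ 9·3 = 27 ≡ 11 (mod 16).
    Then x = 344 + 969·11 = 11003, valid modulo lcm(969, 16) = 15504: x ≡ 11003 (mod 15504).
Verify against each original: 11003 mod 17 = 4, 11003 mod 3 = 2, 11003 mod 19 = 2, 11003 mod 16 = 11.

x ≡ 11003 (mod 15504).


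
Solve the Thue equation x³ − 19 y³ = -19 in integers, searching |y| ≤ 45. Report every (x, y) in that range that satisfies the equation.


The equation is x³ - 19y³ = -19. For fixed y, x³ = 19·y³ − 19, so a solution requires the RHS to be a perfect cube.
Strategy: iterate y from -45 to 45, compute RHS = 19·y³ − 19, and check whether it is a (positive or negative) perfect cube.
Check small values of y:
  y = 0: RHS = -19 is not a perfect cube.
  y = 1: RHS = 0 = (0)³ ⇒ x = 0 works.
  y = -1: RHS = -38 is not a perfect cube.
  y = 2: RHS = 133 is not a perfect cube.
  y = -2: RHS = -171 is not a perfect cube.
  y = 3: RHS = 494 is not a perfect cube.
  y = -3: RHS = -532 is not a perfect cube.
Continuing the search up to |y| = 45 finds no further solutions beyond those listed.
Collected solutions: (0, 1).

Solutions (with |y| ≤ 45): (0, 1).


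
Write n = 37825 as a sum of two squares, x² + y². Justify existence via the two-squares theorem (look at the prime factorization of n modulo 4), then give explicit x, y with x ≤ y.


Step 1: Factor n = 37825 = 5^2 · 17 · 89.
Step 2: Check the mod-4 condition on each prime factor: 5 ≡ 1 (mod 4), exponent 2; 17 ≡ 1 (mod 4), exponent 1; 89 ≡ 1 (mod 4), exponent 1.
All primes ≡ 3 (mod 4) appear to even exponent (or don't appear), so by the two-squares theorem n IS expressible as a sum of two squares.
Step 3: Build a representation. Group n = k² · m with k = 5 and m = 17 · 89 = 1513 (a product of primes ≡ 1 (mod 4)); a representation of m scales to one of n via (k·x)² + (k·y)² = k²(x² + y²). Each prime p ≡ 1 (mod 4) is itself a sum of two squares; find a² by testing p − a² for a perfect square:
  17: 17 − 1² = 16 = 4² ⇒ 17 = 1² + 4².
  89: 89 − 1² = 88, 89 − 2² = 85, 89 − 3² = 80, 89 − 4² = 73, 89 − 5² = 64 = 8² ⇒ 89 = 5² + 8².
  Combine using the Brahmagupta–Fibonacci identity (a² + b²)(c² + d²) = (ac − bd)² + (ad + bc)² = (ac + bd)² + (ad − bc)²:
  17 · 89 = 1513: from (1² + 4²)(5² + 8²), take (1·5 − 4·8, 1·8 + 4·5) = (5 − 32, 8 + 20) = (-27, 28); dropping signs (only squares matter) gives (27, 28); check 27² + 28² = 729 + 784 = 1513 ✓.
  Scale by k = 5: (5·27, 5·28) = (135, 140).
Step 4: Order so x ≤ y and verify: 135² + 140² = 18225 + 19600 = 37825 = n. ✓

n = 37825 = 135² + 140² (one valid representation with x ≤ y).


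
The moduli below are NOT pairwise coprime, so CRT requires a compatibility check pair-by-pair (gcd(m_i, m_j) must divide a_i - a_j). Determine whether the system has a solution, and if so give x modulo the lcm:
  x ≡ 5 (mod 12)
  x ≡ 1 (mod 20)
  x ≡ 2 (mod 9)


Moduli 12, 20, 9 are not pairwise coprime, so CRT works modulo lcm(m_i) when all pairwise compatibility conditions hold.
Pairwise compatibility: gcd(m_i, m_j) must divide a_i - a_j for every pair.
Merge one congruence at a time:
  Start: x ≡ 5 (mod 12).
  Combine with x ≡ 1 (mod 20): gcd(12, 20) = 4; 1 - 5 = -4, which IS divisible by 4, so compatible.
    Write x = 5 + 12·t and substitute into x ≡ 1 (mod 20): 12·t ≡ 1 − 5 = -4 (mod 20).
    Divide the congruence (and modulus) by g = 4: 3·t ≡ -1 (mod 5).
    Reduce coefficients mod 5: 3·t ≡ 4 (mod 5).
    The inverse of 3 mod 5 is 2 (since 3·2 = 6 = 1·5 + 1), so t ≡ 2·4 = 8 ≡ 3 (mod 5).
    Then x = 5 + 12·3 = 41, valid modulo lcm(12, 20) = 60: x ≡ 41 (mod 60).
  Combine with x ≡ 2 (mod 9): gcd(60, 9) = 3; 2 - 41 = -39, which IS divisible by 3, so compatible.
    Write x = 41 + 60·t and substitute into x ≡ 2 (mod 9): 60·t ≡ 2 − 41 = -39 (mod 9).
    Divide the congruence (and modulus) by g = 3: 20·t ≡ -13 (mod 3).
    Reduce coefficients mod 3: 2·t ≡ 2 (mod 3).
    The inverse of 2 mod 3 is 2 (since 2·2 = 4 = 1·3 + 1), so t ≡ 2·2 = 4 ≡ 1 (mod 3).
    Then x = 41 + 60·1 = 101, valid modulo lcm(60, 9) = 180: x ≡ 101 (mod 180).
Verify: 101 mod 12 = 5, 101 mod 20 = 1, 101 mod 9 = 2.

x ≡ 101 (mod 180).


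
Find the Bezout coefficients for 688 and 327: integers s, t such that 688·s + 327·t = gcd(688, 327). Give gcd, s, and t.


Euclidean algorithm on (688, 327) — divide until remainder is 0:
  688 = 2 · 327 + 34
  327 = 9 · 34 + 21
  34 = 1 · 21 + 13
  21 = 1 · 13 + 8
  13 = 1 · 8 + 5
  8 = 1 · 5 + 3
  5 = 1 · 3 + 2
  3 = 1 · 2 + 1
  2 = 2 · 1 + 0
gcd(688, 327) = 1.
Track Bezout coefficients alongside the remainders: start with r₀ = 688 = a·1 + b·0 (s = 1, t = 0) and r₁ = 327 = a·0 + b·1 (s = 0, t = 1); each new remainder r_{k+1} = r_{k-1} − q_k·r_k inherits s_{k+1} = s_{k-1} − q_k·s_k, t_{k+1} = t_{k-1} − q_k·t_k, so r_k = a·s_k + b·t_k at every step:
  q = 2: r = 34, s = 1 − 2·0 = 1, t = 0 − 2·1 = -2  (check: 688·1 + 327·(-2) = 34)
  q = 9: r = 21, s = 0 − 9·1 = -9, t = 1 − 9·(-2) = 19  (check: 688·(-9) + 327·19 = 21)
  q = 1: r = 13, s = 1 − 1·(-9) = 10, t = -2 − 1·19 = -21  (check: 688·10 + 327·(-21) = 13)
  q = 1: r = 8, s = -9 − 1·10 = -19, t = 19 − 1·(-21) = 40  (check: 688·(-19) + 327·40 = 8)
  q = 1: r = 5, s = 10 − 1·(-19) = 29, t = -21 − 1·40 = -61  (check: 688·29 + 327·(-61) = 5)
  q = 1: r = 3, s = -19 − 1·29 = -48, t = 40 − 1·(-61) = 101  (check: 688·(-48) + 327·101 = 3)
  q = 1: r = 2, s = 29 − 1·(-48) = 77, t = -61 − 1·101 = -162  (check: 688·77 + 327·(-162) = 2)
  q = 1: r = 1, s = -48 − 1·77 = -125, t = 101 − 1·(-162) = 263  (check: 688·(-125) + 327·263 = 1)
The row with r = 1 (the gcd) gives the Bezout coefficients s = -125, t = 263.
Result: 688 · (-125) + 327 · (263) = 1.

gcd(688, 327) = 1; s = -125, t = 263 (check: 688·(-125) + 327·263 = 1).


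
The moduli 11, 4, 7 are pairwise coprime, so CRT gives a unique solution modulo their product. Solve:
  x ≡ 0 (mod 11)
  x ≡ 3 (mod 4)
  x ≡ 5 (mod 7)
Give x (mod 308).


Moduli 11, 4, 7 are pairwise coprime; by CRT there is a unique solution modulo M = 11 · 4 · 7 = 308.
Solve pairwise, accumulating the modulus:
  Start with x ≡ 0 (mod 11).
  Combine with x ≡ 3 (mod 4): since gcd(11, 4) = 1, we get a unique residue mod 44.
    Write x = 0 + 11·t and substitute into x ≡ 3 (mod 4): 11·t ≡ 3 − 0 = 3 (mod 4).
    Reduce coefficients mod 4: 3·t ≡ 3 (mod 4).
    The inverse of 3 mod 4 is 3 (since 3·3 = 9 = 2·4 + 1), so t ≡ 3·3 = 9 ≡ 1 (mod 4).
    Then x = 0 + 11·1 = 11, valid modulo lcm(11, 4) = 44: x ≡ 11 (mod 44).
  Combine with x ≡ 5 (mod 7): since gcd(44, 7) = 1, we get a unique residue mod 308.
    Write x = 11 + 44·t and substitute into x ≡ 5 (mod 7): 44·t ≡ 5 − 11 = -6 (mod 7).
    Reduce coefficients mod 7: 2·t ≡ 1 (mod 7).
    The inverse of 2 mod 7 is 4 (since 2·4 = 8 = 1·7 + 1), so t ≡ 4·1 = 4 ≡ 4 (mod 7).
    Then x = 11 + 44·4 = 187, valid modulo lcm(44, 7) = 308: x ≡ 187 (mod 308).
Verify: 187 mod 11 = 0 ✓, 187 mod 4 = 3 ✓, 187 mod 7 = 5 ✓.

x ≡ 187 (mod 308).


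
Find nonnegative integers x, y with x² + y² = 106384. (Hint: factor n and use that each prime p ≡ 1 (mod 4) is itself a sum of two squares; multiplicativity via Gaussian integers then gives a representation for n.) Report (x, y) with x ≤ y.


Step 1: Factor n = 106384 = 2^4 · 61 · 109.
Step 2: Check the mod-4 condition on each prime factor: 2 = 2 (special); 61 ≡ 1 (mod 4), exponent 1; 109 ≡ 1 (mod 4), exponent 1.
All primes ≡ 3 (mod 4) appear to even exponent (or don't appear), so by the two-squares theorem n IS expressible as a sum of two squares.
Step 3: Build a representation. Group n = k² · m with k = 4 and m = 61 · 109 = 6649 (a product of primes ≡ 1 (mod 4)); a representation of m scales to one of n via (k·x)² + (k·y)² = k²(x² + y²). Each prime p ≡ 1 (mod 4) is itself a sum of two squares; find a² by testing p − a² for a perfect square:
  61: 61 − 1² = 60, 61 − 2² = 57, 61 − 3² = 52, 61 − 4² = 45, 61 − 5² = 36 = 6² ⇒ 61 = 5² + 6².
  109: 109 − 1² = 108, 109 − 2² = 105, 109 − 3² = 100 = 10² ⇒ 109 = 3² + 10².
  Combine using the Brahmagupta–Fibonacci identity (a² + b²)(c² + d²) = (ac − bd)² + (ad + bc)² = (ac + bd)² + (ad − bc)²:
  61 · 109 = 6649: from (5² + 6²)(3² + 10²), take (5·3 − 6·10, 5·10 + 6·3) = (15 − 60, 50 + 18) = (-45, 68); dropping signs (only squares matter) gives (45, 68); check 45² + 68² = 2025 + 4624 = 6649 ✓.
  Scale by k = 4: (4·45, 4·68) = (180, 272).
Step 4: Order so x ≤ y and verify: 180² + 272² = 32400 + 73984 = 106384 = n. ✓

n = 106384 = 180² + 272² (one valid representation with x ≤ y).


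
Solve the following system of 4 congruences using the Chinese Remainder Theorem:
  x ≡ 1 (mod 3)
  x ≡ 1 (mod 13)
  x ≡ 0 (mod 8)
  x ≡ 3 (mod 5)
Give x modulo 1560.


Product of moduli M = 3 · 13 · 8 · 5 = 1560.
Merge one congruence at a time:
  Start: x ≡ 1 (mod 3).
  Combine with x ≡ 1 (mod 13); new modulus lcm = 39.
    Write x = 1 + 3·t and substitute into x ≡ 1 (mod 13): 3·t ≡ 1 − 1 = 0 (mod 13).
    The inverse of 3 mod 13 is 9 (since 3·9 = 27 = 2·13 + 1), so t ≡ 9·0 = 0 ≡ 0 (mod 13).
    Then x = 1 + 3·0 = 1, valid modulo lcm(3, 13) = 39: x ≡ 1 (mod 39).
  Combine with x ≡ 0 (mod 8); new modulus lcm = 312.
    Write x = 1 + 39·t and substitute into x ≡ 0 (mod 8): 39·t ≡ 0 − 1 = -1 (mod 8).
    Reduce coefficients mod 8: 7·t ≡ 7 (mod 8).
    The inverse of 7 mod 8 is 7 (since 7·7 = 49 = 6·8 + 1), so t ≡ 7·7 = 49 ≡ 1 (mod 8).
    Then x = 1 + 39·1 = 40, valid modulo lcm(39, 8) = 312: x ≡ 40 (mod 312).
  Combine with x ≡ 3 (mod 5); new modulus lcm = 1560.
    Write x = 40 + 312·t and substitute into x ≡ 3 (mod 5): 312·t ≡ 3 − 40 = -37 (mod 5).
    Reduce coefficients mod 5: 2·t ≡ 3 (mod 5).
    The inverse of 2 mod 5 is 3 (since 2·3 = 6 = 1·5 + 1), so t ≡ 3·3 = 9 ≡ 4 (mod 5).
    Then x = 40 + 312·4 = 1288, valid modulo lcm(312, 5) = 1560: x ≡ 1288 (mod 1560).
Verify against each original: 1288 mod 3 = 1, 1288 mod 13 = 1, 1288 mod 8 = 0, 1288 mod 5 = 3.

x ≡ 1288 (mod 1560).


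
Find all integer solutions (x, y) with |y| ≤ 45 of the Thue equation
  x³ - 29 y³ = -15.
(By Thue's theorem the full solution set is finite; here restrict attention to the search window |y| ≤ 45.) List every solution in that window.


The equation is x³ - 29y³ = -15. For fixed y, x³ = 29·y³ − 15, so a solution requires the RHS to be a perfect cube.
Strategy: iterate y from -45 to 45, compute RHS = 29·y³ − 15, and check whether it is a (positive or negative) perfect cube.
Check small values of y:
  y = 0: RHS = -15 is not a perfect cube.
  y = 1: RHS = 14 is not a perfect cube.
  y = -1: RHS = -44 is not a perfect cube.
  y = 2: RHS = 217 is not a perfect cube.
  y = -2: RHS = -247 is not a perfect cube.
  y = 3: RHS = 768 is not a perfect cube.
  y = -3: RHS = -798 is not a perfect cube.
Continuing the search up to |y| = 45 finds no solutions either.
No (x, y) in the scanned range satisfies the equation.

No integer solutions with |y| ≤ 45.


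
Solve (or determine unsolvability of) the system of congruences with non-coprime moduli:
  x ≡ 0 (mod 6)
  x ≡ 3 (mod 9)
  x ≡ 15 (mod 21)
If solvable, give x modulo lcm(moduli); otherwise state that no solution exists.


Moduli 6, 9, 21 are not pairwise coprime, so CRT works modulo lcm(m_i) when all pairwise compatibility conditions hold.
Pairwise compatibility: gcd(m_i, m_j) must divide a_i - a_j for every pair.
Merge one congruence at a time:
  Start: x ≡ 0 (mod 6).
  Combine with x ≡ 3 (mod 9): gcd(6, 9) = 3; 3 - 0 = 3, which IS divisible by 3, so compatible.
    Write x = 0 + 6·t and substitute into x ≡ 3 (mod 9): 6·t ≡ 3 − 0 = 3 (mod 9).
    Divide the congruence (and modulus) by g = 3: 2·t ≡ 1 (mod 3).
    The inverse of 2 mod 3 is 2 (since 2·2 = 4 = 1·3 + 1), so t ≡ 2·1 = 2 ≡ 2 (mod 3).
    Then x = 0 + 6·2 = 12, valid modulo lcm(6, 9) = 18: x ≡ 12 (mod 18).
  Combine with x ≡ 15 (mod 21): gcd(18, 21) = 3; 15 - 12 = 3, which IS divisible by 3, so compatible.
    Write x = 12 + 18·t and substitute into x ≡ 15 (mod 21): 18·t ≡ 15 − 12 = 3 (mod 21).
    Divide the congruence (and modulus) by g = 3: 6·t ≡ 1 (mod 7).
    The inverse of 6 mod 7 is 6 (since 6·6 = 36 = 5·7 + 1), so t ≡ 6·1 = 6 ≡ 6 (mod 7).
    Then x = 12 + 18·6 = 120, valid modulo lcm(18, 21) = 126: x ≡ 120 (mod 126).
Verify: 120 mod 6 = 0, 120 mod 9 = 3, 120 mod 21 = 15.

x ≡ 120 (mod 126).


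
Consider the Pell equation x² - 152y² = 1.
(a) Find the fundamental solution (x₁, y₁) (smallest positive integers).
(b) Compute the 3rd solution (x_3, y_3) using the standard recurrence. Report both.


Step 1: Find the fundamental solution (x₁, y₁) of x² - 152y² = 1.
  Expand √152 as a continued fraction. a₀ = ⌊√152⌋ = 12; iterate m_{k+1} = d_k·a_k − m_k, d_{k+1} = (152 − m_{k+1}²)/d_k, a_{k+1} = ⌊(a₀ + m_{k+1})/d_{k+1}⌋ (starting m₀ = 0, d₀ = 1), with convergents p_k = a_k·p_{k-1} + p_{k-2}, q_k = a_k·q_{k-1} + q_{k-2} (p₋₁ = 1, q₋₁ = 0):
  k = 0: a₀ = 12; p₀/q₀ = 12/1; p₀² − 152·q₀² = 144 − 152 = -8.
  k = 1: m = 12, d = 8, a = ⌊(12 + 12)/8⌋ = 3; p/q = (3·12 + 1)/(3·1 + 0) = 37/3; p² − 152·q² = 1369 − 1368 = 1.
  The first convergent with p² − 152·q² = 1 gives the fundamental solution (x₁, y₁) = (37, 3).
Step 2: Apply the recurrence (x_{n+1}, y_{n+1}) = (x₁x_n + 152y₁y_n, x₁y_n + y₁x_n) repeatedly.
  From (x_1, y_1) = (37, 3): x_2 = 37·37 + 152·3·3 = 2737; y_2 = 37·3 + 3·37 = 222.
  From (x_2, y_2) = (2737, 222): x_3 = 37·2737 + 152·3·222 = 202501; y_3 = 37·222 + 3·2737 = 16425.
Step 3: Verify x_3² - 152·y_3² = 41006655001 - 41006655000 = 1 (should be 1). ✓

(x_1, y_1) = (37, 3); (x_3, y_3) = (202501, 16425).


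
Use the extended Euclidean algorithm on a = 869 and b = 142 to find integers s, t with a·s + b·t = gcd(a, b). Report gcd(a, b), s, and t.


Euclidean algorithm on (869, 142) — divide until remainder is 0:
  869 = 6 · 142 + 17
  142 = 8 · 17 + 6
  17 = 2 · 6 + 5
  6 = 1 · 5 + 1
  5 = 5 · 1 + 0
gcd(869, 142) = 1.
Track Bezout coefficients alongside the remainders: start with r₀ = 869 = a·1 + b·0 (s = 1, t = 0) and r₁ = 142 = a·0 + b·1 (s = 0, t = 1); each new remainder r_{k+1} = r_{k-1} − q_k·r_k inherits s_{k+1} = s_{k-1} − q_k·s_k, t_{k+1} = t_{k-1} − q_k·t_k, so r_k = a·s_k + b·t_k at every step:
  q = 6: r = 17, s = 1 − 6·0 = 1, t = 0 − 6·1 = -6  (check: 869·1 + 142·(-6) = 17)
  q = 8: r = 6, s = 0 − 8·1 = -8, t = 1 − 8·(-6) = 49  (check: 869·(-8) + 142·49 = 6)
  q = 2: r = 5, s = 1 − 2·(-8) = 17, t = -6 − 2·49 = -104  (check: 869·17 + 142·(-104) = 5)
  q = 1: r = 1, s = -8 − 1·17 = -25, t = 49 − 1·(-104) = 153  (check: 869·(-25) + 142·153 = 1)
The row with r = 1 (the gcd) gives the Bezout coefficients s = -25, t = 153.
Result: 869 · (-25) + 142 · (153) = 1.

gcd(869, 142) = 1; s = -25, t = 153 (check: 869·(-25) + 142·153 = 1).


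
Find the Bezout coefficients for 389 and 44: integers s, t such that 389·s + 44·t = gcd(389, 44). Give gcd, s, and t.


Euclidean algorithm on (389, 44) — divide until remainder is 0:
  389 = 8 · 44 + 37
  44 = 1 · 37 + 7
  37 = 5 · 7 + 2
  7 = 3 · 2 + 1
  2 = 2 · 1 + 0
gcd(389, 44) = 1.
Track Bezout coefficients alongside the remainders: start with r₀ = 389 = a·1 + b·0 (s = 1, t = 0) and r₁ = 44 = a·0 + b·1 (s = 0, t = 1); each new remainder r_{k+1} = r_{k-1} − q_k·r_k inherits s_{k+1} = s_{k-1} − q_k·s_k, t_{k+1} = t_{k-1} − q_k·t_k, so r_k = a·s_k + b·t_k at every step:
  q = 8: r = 37, s = 1 − 8·0 = 1, t = 0 − 8·1 = -8  (check: 389·1 + 44·(-8) = 37)
  q = 1: r = 7, s = 0 − 1·1 = -1, t = 1 − 1·(-8) = 9  (check: 389·(-1) + 44·9 = 7)
  q = 5: r = 2, s = 1 − 5·(-1) = 6, t = -8 − 5·9 = -53  (check: 389·6 + 44·(-53) = 2)
  q = 3: r = 1, s = -1 − 3·6 = -19, t = 9 − 3·(-53) = 168  (check: 389·(-19) + 44·168 = 1)
The row with r = 1 (the gcd) gives the Bezout coefficients s = -19, t = 168.
Result: 389 · (-19) + 44 · (168) = 1.

gcd(389, 44) = 1; s = -19, t = 168 (check: 389·(-19) + 44·168 = 1).


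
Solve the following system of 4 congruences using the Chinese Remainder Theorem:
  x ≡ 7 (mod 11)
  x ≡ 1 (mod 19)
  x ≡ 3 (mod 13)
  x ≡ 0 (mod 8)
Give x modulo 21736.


Product of moduli M = 11 · 19 · 13 · 8 = 21736.
Merge one congruence at a time:
  Start: x ≡ 7 (mod 11).
  Combine with x ≡ 1 (mod 19); new modulus lcm = 209.
    Write x = 7 + 11·t and substitute into x ≡ 1 (mod 19): 11·t ≡ 1 − 7 = -6 (mod 19).
    Reduce coefficients mod 19: 11·t ≡ 13 (mod 19).
    The inverse of 11 mod 19 is 7 (since 11·7 = 77 = 4·19 + 1), so t ≡ 7·13 = 91 ≡ 15 (mod 19).
    Then x = 7 + 11·15 = 172, valid modulo lcm(11, 19) = 209: x ≡ 172 (mod 209).
  Combine with x ≡ 3 (mod 13); new modulus lcm = 2717.
    Write x = 172 + 209·t and substitute into x ≡ 3 (mod 13): 209·t ≡ 3 − 172 = -169 (mod 13).
    Reduce coefficients mod 13: 1·t ≡ 0 (mod 13).
    So t ≡ 0 (mod 13).
    Then x = 172 + 209·0 = 172, valid modulo lcm(209, 13) = 2717: x ≡ 172 (mod 2717).
  Combine with x ≡ 0 (mod 8); new modulus lcm = 21736.
    Write x = 172 + 2717·t and substitute into x ≡ 0 (mod 8): 2717·t ≡ 0 − 172 = -172 (mod 8).
    Reduce coefficients mod 8: 5·t ≡ 4 (mod 8).
    The inverse of 5 mod 8 is 5 (since 5·5 = 25 = 3·8 + 1), so t ≡ 5·4 = 20 ≡ 4 (mod 8).
    Then x = 172 + 2717·4 = 11040, valid modulo lcm(2717, 8) = 21736: x ≡ 11040 (mod 21736).
Verify against each original: 11040 mod 11 = 7, 11040 mod 19 = 1, 11040 mod 13 = 3, 11040 mod 8 = 0.

x ≡ 11040 (mod 21736).


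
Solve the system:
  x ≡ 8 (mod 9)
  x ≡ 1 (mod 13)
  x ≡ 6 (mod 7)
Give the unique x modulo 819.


Moduli 9, 13, 7 are pairwise coprime; by CRT there is a unique solution modulo M = 9 · 13 · 7 = 819.
Solve pairwise, accumulating the modulus:
  Start with x ≡ 8 (mod 9).
  Combine with x ≡ 1 (mod 13): since gcd(9, 13) = 1, we get a unique residue mod 117.
    Write x = 8 + 9·t and substitute into x ≡ 1 (mod 13): 9·t ≡ 1 − 8 = -7 (mod 13).
    Reduce coefficients mod 13: 9·t ≡ 6 (mod 13).
    The inverse of 9 mod 13 is 3 (since 9·3 = 27 = 2·13 + 1), so t ≡ 3·6 = 18 ≡ 5 (mod 13).
    Then x = 8 + 9·5 = 53, valid modulo lcm(9, 13) = 117: x ≡ 53 (mod 117).
  Combine with x ≡ 6 (mod 7): since gcd(117, 7) = 1, we get a unique residue mod 819.
    Write x = 53 + 117·t and substitute into x ≡ 6 (mod 7): 117·t ≡ 6 − 53 = -47 (mod 7).
    Reduce coefficients mod 7: 5·t ≡ 2 (mod 7).
    The inverse of 5 mod 7 is 3 (since 5·3 = 15 = 2·7 + 1), so t ≡ 3·2 = 6 ≡ 6 (mod 7).
    Then x = 53 + 117·6 = 755, valid modulo lcm(117, 7) = 819: x ≡ 755 (mod 819).
Verify: 755 mod 9 = 8 ✓, 755 mod 13 = 1 ✓, 755 mod 7 = 6 ✓.

x ≡ 755 (mod 819).


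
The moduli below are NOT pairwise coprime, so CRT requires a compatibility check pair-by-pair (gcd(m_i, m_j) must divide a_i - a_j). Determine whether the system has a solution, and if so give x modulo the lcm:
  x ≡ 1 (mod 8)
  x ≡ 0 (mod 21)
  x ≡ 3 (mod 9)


Moduli 8, 21, 9 are not pairwise coprime, so CRT works modulo lcm(m_i) when all pairwise compatibility conditions hold.
Pairwise compatibility: gcd(m_i, m_j) must divide a_i - a_j for every pair.
Merge one congruence at a time:
  Start: x ≡ 1 (mod 8).
  Combine with x ≡ 0 (mod 21): gcd(8, 21) = 1; 0 - 1 = -1, which IS divisible by 1, so compatible.
    Write x = 1 + 8·t and substitute into x ≡ 0 (mod 21): 8·t ≡ 0 − 1 = -1 (mod 21).
    Reduce coefficients mod 21: 8·t ≡ 20 (mod 21).
    The inverse of 8 mod 21 is 8 (since 8·8 = 64 = 3·21 + 1), so t ≡ 8·20 = 160 ≡ 13 (mod 21).
    Then x = 1 + 8·13 = 105, valid modulo lcm(8, 21) = 168: x ≡ 105 (mod 168).
  Combine with x ≡ 3 (mod 9): gcd(168, 9) = 3; 3 - 105 = -102, which IS divisible by 3, so compatible.
    Write x = 105 + 168·t and substitute into x ≡ 3 (mod 9): 168·t ≡ 3 − 105 = -102 (mod 9).
    Divide the congruence (and modulus) by g = 3: 56·t ≡ -34 (mod 3).
    Reduce coefficients mod 3: 2·t ≡ 2 (mod 3).
    The inverse of 2 mod 3 is 2 (since 2·2 = 4 = 1·3 + 1), so t ≡ 2·2 = 4 ≡ 1 (mod 3).
    Then x = 105 + 168·1 = 273, valid modulo lcm(168, 9) = 504: x ≡ 273 (mod 504).
Verify: 273 mod 8 = 1, 273 mod 21 = 0, 273 mod 9 = 3.

x ≡ 273 (mod 504).


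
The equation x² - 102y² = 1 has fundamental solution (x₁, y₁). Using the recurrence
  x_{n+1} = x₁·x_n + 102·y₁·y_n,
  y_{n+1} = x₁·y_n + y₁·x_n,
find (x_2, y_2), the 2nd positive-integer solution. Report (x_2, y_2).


Step 1: Find the fundamental solution (x₁, y₁) of x² - 102y² = 1.
  Expand √102 as a continued fraction. a₀ = ⌊√102⌋ = 10; iterate m_{k+1} = d_k·a_k − m_k, d_{k+1} = (102 − m_{k+1}²)/d_k, a_{k+1} = ⌊(a₀ + m_{k+1})/d_{k+1}⌋ (starting m₀ = 0, d₀ = 1), with convergents p_k = a_k·p_{k-1} + p_{k-2}, q_k = a_k·q_{k-1} + q_{k-2} (p₋₁ = 1, q₋₁ = 0):
  k = 0: a₀ = 10; p₀/q₀ = 10/1; p₀² − 102·q₀² = 100 − 102 = -2.
  k = 1: m = 10, d = 2, a = ⌊(10 + 10)/2⌋ = 10; p/q = (10·10 + 1)/(10·1 + 0) = 101/10; p² − 102·q² = 10201 − 10200 = 1.
  The first convergent with p² − 102·q² = 1 gives the fundamental solution (x₁, y₁) = (101, 10).
Step 2: Apply the recurrence (x_{n+1}, y_{n+1}) = (x₁x_n + 102y₁y_n, x₁y_n + y₁x_n) repeatedly.
  From (x_1, y_1) = (101, 10): x_2 = 101·101 + 102·10·10 = 20401; y_2 = 101·10 + 10·101 = 2020.
Step 3: Verify x_2² - 102·y_2² = 416200801 - 416200800 = 1 (should be 1). ✓

(x_1, y_1) = (101, 10); (x_2, y_2) = (20401, 2020).


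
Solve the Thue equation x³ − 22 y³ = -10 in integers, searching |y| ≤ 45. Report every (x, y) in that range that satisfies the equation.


The equation is x³ - 22y³ = -10. For fixed y, x³ = 22·y³ − 10, so a solution requires the RHS to be a perfect cube.
Strategy: iterate y from -45 to 45, compute RHS = 22·y³ − 10, and check whether it is a (positive or negative) perfect cube.
Check small values of y:
  y = 0: RHS = -10 is not a perfect cube.
  y = 1: RHS = 12 is not a perfect cube.
  y = -1: RHS = -32 is not a perfect cube.
  y = 2: RHS = 166 is not a perfect cube.
  y = -2: RHS = -186 is not a perfect cube.
  y = 3: RHS = 584 is not a perfect cube.
  y = -3: RHS = -604 is not a perfect cube.
Continuing the search up to |y| = 45 finds no solutions either.
No (x, y) in the scanned range satisfies the equation.

No integer solutions with |y| ≤ 45.


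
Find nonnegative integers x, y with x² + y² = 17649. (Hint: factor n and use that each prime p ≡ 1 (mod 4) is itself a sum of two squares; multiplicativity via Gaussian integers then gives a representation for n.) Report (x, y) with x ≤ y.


Step 1: Factor n = 17649 = 3^2 · 37 · 53.
Step 2: Check the mod-4 condition on each prime factor: 3 ≡ 3 (mod 4), exponent 2 (must be even); 37 ≡ 1 (mod 4), exponent 1; 53 ≡ 1 (mod 4), exponent 1.
All primes ≡ 3 (mod 4) appear to even exponent (or don't appear), so by the two-squares theorem n IS expressible as a sum of two squares.
Step 3: Build a representation. Group n = k² · m with k = 3 and m = 37 · 53 = 1961 (a product of primes ≡ 1 (mod 4)); a representation of m scales to one of n via (k·x)² + (k·y)² = k²(x² + y²). Each prime p ≡ 1 (mod 4) is itself a sum of two squares; find a² by testing p − a² for a perfect square:
  37: 37 − 1² = 36 = 6² ⇒ 37 = 1² + 6².
  53: 53 − 1² = 52, 53 − 2² = 49 = 7² ⇒ 53 = 2² + 7².
  Combine using the Brahmagupta–Fibonacci identity (a² + b²)(c² + d²) = (ac − bd)² + (ad + bc)² = (ac + bd)² + (ad − bc)²:
  37 · 53 = 1961: from (1² + 6²)(2² + 7²), take (1·2 − 6·7, 1·7 + 6·2) = (2 − 42, 7 + 12) = (-40, 19); dropping signs (only squares matter) gives (40, 19); check 40² + 19² = 1600 + 361 = 1961 ✓.
  Scale by k = 3: (3·40, 3·19) = (120, 57).
Step 4: Order so x ≤ y and verify: 57² + 120² = 3249 + 14400 = 17649 = n. ✓

n = 17649 = 57² + 120² (one valid representation with x ≤ y).
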